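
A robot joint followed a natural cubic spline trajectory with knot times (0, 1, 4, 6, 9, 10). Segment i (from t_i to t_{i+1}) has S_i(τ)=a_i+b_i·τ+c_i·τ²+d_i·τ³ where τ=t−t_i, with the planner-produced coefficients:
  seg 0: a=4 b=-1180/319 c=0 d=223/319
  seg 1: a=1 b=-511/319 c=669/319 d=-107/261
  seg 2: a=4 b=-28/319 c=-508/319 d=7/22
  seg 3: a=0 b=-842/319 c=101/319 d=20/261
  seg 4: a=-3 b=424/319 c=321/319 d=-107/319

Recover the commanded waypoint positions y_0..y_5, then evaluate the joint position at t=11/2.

y_0=4 y_1=1 y_2=4 y_3=0 y_4=-3 y_5=-1
S(11/2) = 6937/5104

y_0 = S_0(0) = a_0 = 4
y_1 = S_1(0) = a_1 = 1
y_2 = S_2(0) = a_2 = 4
y_3 = S_3(0) = a_3 = 0
y_4 = S_4(0) = a_4 = -3
y_5 = S_4(1) = -1
t_q=11/2 is in segment 2 (τ=3/2); S_2(τ)=6937/5104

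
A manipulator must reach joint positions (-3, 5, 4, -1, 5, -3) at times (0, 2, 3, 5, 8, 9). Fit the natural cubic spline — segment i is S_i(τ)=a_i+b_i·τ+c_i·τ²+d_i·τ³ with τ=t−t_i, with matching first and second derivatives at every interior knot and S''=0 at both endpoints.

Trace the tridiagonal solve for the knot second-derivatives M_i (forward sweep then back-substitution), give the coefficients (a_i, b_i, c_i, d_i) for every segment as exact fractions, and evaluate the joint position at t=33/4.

Δ: Δ0=4, Δ1=-1, Δ2=-5/2, Δ3=2, Δ4=-8
row 1: diag=6, rhs=-30; c'=1/6, d'=-5
row 2: denom=6−1·1/6=35/6; d'=(-9−1·-5)/(35/6)=-24/35
row 3: denom=10−2·12/35=326/35; d'=(27−2·-24/35)/(326/35)=993/326
row 4: denom=8−3·105/326=2293/326; d'=(-60−3·993/326)/(2293/326)=-22539/2293
back: M4=-22539/2293
back: M3=993/326−105/326·-22539/2293=14244/2293
back: M2=-24/35−12/35·14244/2293=-6456/2293
back: M1=-5−1/6·-6456/2293=-10389/2293
M: M0=0, M1=-10389/2293, M2=-6456/2293, M3=14244/2293, M4=-22539/2293, M5=0
seg 0: a=-3, c=M0/2=0, d=(M1−M0)/(6·2)=-3463/9172, b=Δ0−h0·(2M0+M1)/6=12635/2293
seg 1: a=5, c=M1/2=-10389/4586, d=(M2−M1)/(6·1)=1311/4586, b=Δ1−h1·(2M1+M2)/6=2246/2293
seg 2: a=4, c=M2/2=-3228/2293, d=(M3−M2)/(6·2)=1725/2293, b=Δ2−h2·(2M2+M3)/6=-12353/4586
seg 3: a=-1, c=M3/2=7122/2293, d=(M4−M3)/(6·3)=-4087/4586, b=Δ3−h3·(2M3+M4)/6=3223/4586
seg 4: a=5, c=M4/2=-22539/4586, d=(M5−M4)/(6·1)=7513/4586, b=Δ4−h4·(2M4+M5)/6=-10831/2293
t_q=33/4 → seg 4, τ=1/4; S=5+-10831/2293·τ+-22539/4586·τ²+7513/4586·τ³=1038285/293504

  seg 0: a=-3 b=12635/2293 c=0 d=-3463/9172
  seg 1: a=5 b=2246/2293 c=-10389/4586 d=1311/4586
  seg 2: a=4 b=-12353/4586 c=-3228/2293 d=1725/2293
  seg 3: a=-1 b=3223/4586 c=7122/2293 d=-4087/4586
  seg 4: a=5 b=-10831/2293 c=-22539/4586 d=7513/4586
S(33/4) = 1038285/293504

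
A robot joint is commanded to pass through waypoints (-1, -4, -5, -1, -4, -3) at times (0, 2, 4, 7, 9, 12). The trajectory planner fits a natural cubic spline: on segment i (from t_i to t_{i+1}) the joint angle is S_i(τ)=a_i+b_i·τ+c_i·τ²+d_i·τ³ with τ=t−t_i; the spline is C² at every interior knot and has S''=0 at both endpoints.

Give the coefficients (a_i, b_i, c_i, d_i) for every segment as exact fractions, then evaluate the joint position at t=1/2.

  seg 0: a=-1 b=-2629/1644 c=0 d=163/6576
  seg 1: a=-4 b=-535/411 c=163/1096 d=829/6576
  seg 2: a=-5 b=1325/1644 c=124/137 d=-1199/4932
  seg 3: a=-1 b=-269/822 c=-703/548 d=1145/3288
  seg 4: a=-4 b=-526/411 c=221/274 d=-221/2466
S(1/2) = -31503/17536

Δ: Δ0=-3/2, Δ1=-1/2, Δ2=4/3, Δ3=-3/2, Δ4=1/3
row 1: diag=8, rhs=6; c'=1/4, d'=3/4
row 2: denom=10−2·1/4=19/2; d'=(11−2·3/4)/(19/2)=1
row 3: denom=10−3·6/19=172/19; d'=(-17−3·1)/(172/19)=-95/43
row 4: denom=10−2·19/86=411/43; d'=(11−2·-95/43)/(411/43)=221/137
back: M4=221/137
back: M3=-95/43−19/86·221/137=-703/274
back: M2=1−6/19·-703/274=248/137
back: M1=3/4−1/4·248/137=163/548
M: M0=0, M1=163/548, M2=248/137, M3=-703/274, M4=221/137, M5=0
seg 0: a=-1, c=M0/2=0, d=(M1−M0)/(6·2)=163/6576, b=Δ0−h0·(2M0+M1)/6=-2629/1644
seg 1: a=-4, c=M1/2=163/1096, d=(M2−M1)/(6·2)=829/6576, b=Δ1−h1·(2M1+M2)/6=-535/411
seg 2: a=-5, c=M2/2=124/137, d=(M3−M2)/(6·3)=-1199/4932, b=Δ2−h2·(2M2+M3)/6=1325/1644
seg 3: a=-1, c=M3/2=-703/548, d=(M4−M3)/(6·2)=1145/3288, b=Δ3−h3·(2M3+M4)/6=-269/822
seg 4: a=-4, c=M4/2=221/274, d=(M5−M4)/(6·3)=-221/2466, b=Δ4−h4·(2M4+M5)/6=-526/411
t_q=1/2 → seg 0, τ=1/2; S=-1+-2629/1644·τ+0·τ²+163/6576·τ³=-31503/17536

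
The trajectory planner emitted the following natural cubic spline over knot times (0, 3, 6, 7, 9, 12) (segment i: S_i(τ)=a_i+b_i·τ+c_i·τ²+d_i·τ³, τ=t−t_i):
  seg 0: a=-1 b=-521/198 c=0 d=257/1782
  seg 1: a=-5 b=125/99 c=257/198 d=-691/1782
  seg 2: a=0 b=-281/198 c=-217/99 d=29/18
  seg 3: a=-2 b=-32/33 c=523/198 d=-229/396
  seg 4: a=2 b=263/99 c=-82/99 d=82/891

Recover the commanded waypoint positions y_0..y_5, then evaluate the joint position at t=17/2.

y_0 = S_0(0) = a_0 = -1
y_1 = S_1(0) = a_1 = -5
y_2 = S_2(0) = a_2 = 0
y_3 = S_3(0) = a_3 = -2
y_4 = S_4(0) = a_4 = 2
y_5 = S_4(3) = 5
t_q=17/2 is in segment 3 (τ=3/2); S_3(τ)=189/352

y_0=-1 y_1=-5 y_2=0 y_3=-2 y_4=2 y_5=5
S(17/2) = 189/352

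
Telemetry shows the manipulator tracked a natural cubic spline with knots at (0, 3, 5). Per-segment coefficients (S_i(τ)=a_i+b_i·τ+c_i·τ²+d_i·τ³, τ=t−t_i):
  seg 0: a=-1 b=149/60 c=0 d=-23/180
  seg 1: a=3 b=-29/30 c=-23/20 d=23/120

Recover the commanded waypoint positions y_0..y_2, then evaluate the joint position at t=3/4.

y_0 = S_0(0) = a_0 = -1
y_1 = S_1(0) = a_1 = 3
y_2 = S_1(2) = -2
t_q=3/4 is in segment 0 (τ=3/4); S_0(τ)=207/256

y_0=-1 y_1=3 y_2=-2
S(3/4) = 207/256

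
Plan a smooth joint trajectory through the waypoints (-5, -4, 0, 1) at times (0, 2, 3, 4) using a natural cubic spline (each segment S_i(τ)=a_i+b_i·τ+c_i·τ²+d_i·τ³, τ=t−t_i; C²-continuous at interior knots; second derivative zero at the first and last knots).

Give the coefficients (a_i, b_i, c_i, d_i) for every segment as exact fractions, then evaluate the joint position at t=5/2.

  seg 0: a=-5 b=-45/46 c=0 d=17/46
  seg 1: a=-4 b=159/46 c=51/23 d=-77/46
  seg 2: a=0 b=66/23 c=-129/46 d=43/46
S(5/2) = -709/368

Δ: Δ0=1/2, Δ1=4, Δ2=1
row 1: diag=6, rhs=21; c'=1/6, d'=7/2
row 2: denom=4−1·1/6=23/6; d'=(-18−1·7/2)/(23/6)=-129/23
back: M2=-129/23
back: M1=7/2−1/6·-129/23=102/23
M: M0=0, M1=102/23, M2=-129/23, M3=0
seg 0: a=-5, c=M0/2=0, d=(M1−M0)/(6·2)=17/46, b=Δ0−h0·(2M0+M1)/6=-45/46
seg 1: a=-4, c=M1/2=51/23, d=(M2−M1)/(6·1)=-77/46, b=Δ1−h1·(2M1+M2)/6=159/46
seg 2: a=0, c=M2/2=-129/46, d=(M3−M2)/(6·1)=43/46, b=Δ2−h2·(2M2+M3)/6=66/23
t_q=5/2 → seg 1, τ=1/2; S=-4+159/46·τ+51/23·τ²+-77/46·τ³=-709/368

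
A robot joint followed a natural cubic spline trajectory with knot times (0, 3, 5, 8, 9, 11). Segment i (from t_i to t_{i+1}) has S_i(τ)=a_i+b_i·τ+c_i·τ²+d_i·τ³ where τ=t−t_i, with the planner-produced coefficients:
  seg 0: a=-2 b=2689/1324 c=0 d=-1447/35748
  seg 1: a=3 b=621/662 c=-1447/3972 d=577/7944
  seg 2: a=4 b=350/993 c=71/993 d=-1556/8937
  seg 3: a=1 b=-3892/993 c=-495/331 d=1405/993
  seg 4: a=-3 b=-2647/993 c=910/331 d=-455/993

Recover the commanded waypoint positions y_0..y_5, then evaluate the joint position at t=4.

y_0=-2 y_1=3 y_2=4 y_3=1 y_4=-3 y_5=-1
S(4) = 28967/7944

y_0 = S_0(0) = a_0 = -2
y_1 = S_1(0) = a_1 = 3
y_2 = S_2(0) = a_2 = 4
y_3 = S_3(0) = a_3 = 1
y_4 = S_4(0) = a_4 = -3
y_5 = S_4(2) = -1
t_q=4 is in segment 1 (τ=1); S_1(τ)=28967/7944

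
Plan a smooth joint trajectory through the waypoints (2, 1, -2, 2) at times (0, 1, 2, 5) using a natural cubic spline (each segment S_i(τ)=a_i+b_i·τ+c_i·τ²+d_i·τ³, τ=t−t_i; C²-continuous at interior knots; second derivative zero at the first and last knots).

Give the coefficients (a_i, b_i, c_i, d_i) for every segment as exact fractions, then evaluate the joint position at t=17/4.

  seg 0: a=2 b=-32/93 c=0 d=-61/93
  seg 1: a=1 b=-215/93 c=-61/31 d=119/93
  seg 2: a=-2 b=-224/93 c=58/31 d=-58/279
S(17/4) = -313/992

Δ: Δ0=-1, Δ1=-3, Δ2=4/3
row 1: diag=4, rhs=-12; c'=1/4, d'=-3
row 2: denom=8−1·1/4=31/4; d'=(26−1·-3)/(31/4)=116/31
back: M2=116/31
back: M1=-3−1/4·116/31=-122/31
M: M0=0, M1=-122/31, M2=116/31, M3=0
seg 0: a=2, c=M0/2=0, d=(M1−M0)/(6·1)=-61/93, b=Δ0−h0·(2M0+M1)/6=-32/93
seg 1: a=1, c=M1/2=-61/31, d=(M2−M1)/(6·1)=119/93, b=Δ1−h1·(2M1+M2)/6=-215/93
seg 2: a=-2, c=M2/2=58/31, d=(M3−M2)/(6·3)=-58/279, b=Δ2−h2·(2M2+M3)/6=-224/93
t_q=17/4 → seg 2, τ=9/4; S=-2+-224/93·τ+58/31·τ²+-58/279·τ³=-313/992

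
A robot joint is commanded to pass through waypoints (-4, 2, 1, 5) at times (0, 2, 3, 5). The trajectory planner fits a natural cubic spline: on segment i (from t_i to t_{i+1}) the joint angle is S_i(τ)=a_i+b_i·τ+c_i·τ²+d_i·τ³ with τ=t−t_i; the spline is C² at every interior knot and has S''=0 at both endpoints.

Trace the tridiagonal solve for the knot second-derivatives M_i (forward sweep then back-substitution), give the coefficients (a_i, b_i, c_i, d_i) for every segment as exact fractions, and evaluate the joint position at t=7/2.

  seg 0: a=-4 b=159/35 c=0 d=-27/70
  seg 1: a=2 b=-3/35 c=-81/35 d=7/5
  seg 2: a=1 b=-18/35 c=66/35 d=-11/35
S(7/2) = 47/40

Δ: Δ0=3, Δ1=-1, Δ2=2
row 1: diag=6, rhs=-24; c'=1/6, d'=-4
row 2: denom=6−1·1/6=35/6; d'=(18−1·-4)/(35/6)=132/35
back: M2=132/35
back: M1=-4−1/6·132/35=-162/35
M: M0=0, M1=-162/35, M2=132/35, M3=0
seg 0: a=-4, c=M0/2=0, d=(M1−M0)/(6·2)=-27/70, b=Δ0−h0·(2M0+M1)/6=159/35
seg 1: a=2, c=M1/2=-81/35, d=(M2−M1)/(6·1)=7/5, b=Δ1−h1·(2M1+M2)/6=-3/35
seg 2: a=1, c=M2/2=66/35, d=(M3−M2)/(6·2)=-11/35, b=Δ2−h2·(2M2+M3)/6=-18/35
t_q=7/2 → seg 2, τ=1/2; S=1+-18/35·τ+66/35·τ²+-11/35·τ³=47/40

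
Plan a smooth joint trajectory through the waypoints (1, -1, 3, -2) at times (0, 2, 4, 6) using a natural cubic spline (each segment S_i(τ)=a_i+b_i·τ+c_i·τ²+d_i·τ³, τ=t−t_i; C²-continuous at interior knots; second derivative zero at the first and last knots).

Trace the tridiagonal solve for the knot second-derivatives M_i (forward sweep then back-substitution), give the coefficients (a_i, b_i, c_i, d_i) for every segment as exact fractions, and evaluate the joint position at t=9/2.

Δ: Δ0=-1, Δ1=2, Δ2=-5/2
row 1: diag=8, rhs=18; c'=1/4, d'=9/4
row 2: denom=8−2·1/4=15/2; d'=(-27−2·9/4)/(15/2)=-21/5
back: M2=-21/5
back: M1=9/4−1/4·-21/5=33/10
M: M0=0, M1=33/10, M2=-21/5, M3=0
seg 0: a=1, c=M0/2=0, d=(M1−M0)/(6·2)=11/40, b=Δ0−h0·(2M0+M1)/6=-21/10
seg 1: a=-1, c=M1/2=33/20, d=(M2−M1)/(6·2)=-5/8, b=Δ1−h1·(2M1+M2)/6=6/5
seg 2: a=3, c=M2/2=-21/10, d=(M3−M2)/(6·2)=7/20, b=Δ2−h2·(2M2+M3)/6=3/10
t_q=9/2 → seg 2, τ=1/2; S=3+3/10·τ+-21/10·τ²+7/20·τ³=427/160

  seg 0: a=1 b=-21/10 c=0 d=11/40
  seg 1: a=-1 b=6/5 c=33/20 d=-5/8
  seg 2: a=3 b=3/10 c=-21/10 d=7/20
S(9/2) = 427/160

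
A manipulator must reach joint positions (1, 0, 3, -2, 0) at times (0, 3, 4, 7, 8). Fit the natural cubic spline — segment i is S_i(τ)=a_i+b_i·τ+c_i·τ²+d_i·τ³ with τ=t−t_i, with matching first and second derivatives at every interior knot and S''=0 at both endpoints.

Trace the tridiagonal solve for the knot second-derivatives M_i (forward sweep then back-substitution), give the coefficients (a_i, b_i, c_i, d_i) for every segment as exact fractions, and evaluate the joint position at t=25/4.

Δ: Δ0=-1/3, Δ1=3, Δ2=-5/3, Δ3=2
row 1: diag=8, rhs=20; c'=1/8, d'=5/2
row 2: denom=8−1·1/8=63/8; d'=(-28−1·5/2)/(63/8)=-244/63
row 3: denom=8−3·8/21=48/7; d'=(22−3·-244/63)/(48/7)=353/72
back: M3=353/72
back: M2=-244/63−8/21·353/72=-155/27
back: M1=5/2−1/8·-155/27=695/216
M: M0=0, M1=695/216, M2=-155/27, M3=353/72, M4=0
seg 0: a=1, c=M0/2=0, d=(M1−M0)/(6·3)=695/3888, b=Δ0−h0·(2M0+M1)/6=-839/432
seg 1: a=0, c=M1/2=695/432, d=(M2−M1)/(6·1)=-215/144, b=Δ1−h1·(2M1+M2)/6=623/216
seg 2: a=3, c=M2/2=-155/54, d=(M3−M2)/(6·3)=2299/3888, b=Δ2−h2·(2M2+M3)/6=701/432
seg 3: a=-2, c=M3/2=353/144, d=(M4−M3)/(6·1)=-353/432, b=Δ3−h3·(2M3+M4)/6=79/216
t_q=25/4 → seg 2, τ=9/4; S=3+701/432·τ+-155/54·τ²+2299/3888·τ³=-3517/3072

  seg 0: a=1 b=-839/432 c=0 d=695/3888
  seg 1: a=0 b=623/216 c=695/432 d=-215/144
  seg 2: a=3 b=701/432 c=-155/54 d=2299/3888
  seg 3: a=-2 b=79/216 c=353/144 d=-353/432
S(25/4) = -3517/3072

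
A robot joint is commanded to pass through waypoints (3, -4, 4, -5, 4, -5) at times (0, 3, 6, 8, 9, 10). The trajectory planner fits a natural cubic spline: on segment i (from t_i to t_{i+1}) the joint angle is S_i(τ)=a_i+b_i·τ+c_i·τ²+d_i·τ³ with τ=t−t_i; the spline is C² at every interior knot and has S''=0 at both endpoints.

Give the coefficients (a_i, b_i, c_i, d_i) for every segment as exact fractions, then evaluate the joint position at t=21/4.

  seg 0: a=3 b=-22997/4722 c=0 d=1331/4722
  seg 1: a=-4 b=6470/2361 c=3993/1574 d=-12095/14166
  seg 2: a=4 b=-24041/4722 c=-4051/787 d=12851/4722
  seg 3: a=-5 b=32947/4722 c=8800/787 d=-43249/4722
  seg 4: a=4 b=4400/2361 c=-25649/1574 d=25649/4722
S(21/4) = 532213/100736

Δ: Δ0=-7/3, Δ1=8/3, Δ2=-9/2, Δ3=9, Δ4=-9
row 1: diag=12, rhs=30; c'=1/4, d'=5/2
row 2: denom=10−3·1/4=37/4; d'=(-43−3·5/2)/(37/4)=-202/37
row 3: denom=6−2·8/37=206/37; d'=(81−2·-202/37)/(206/37)=3401/206
row 4: denom=4−1·37/206=787/206; d'=(-108−1·3401/206)/(787/206)=-25649/787
back: M4=-25649/787
back: M3=3401/206−37/206·-25649/787=17600/787
back: M2=-202/37−8/37·17600/787=-8102/787
back: M1=5/2−1/4·-8102/787=3993/787
M: M0=0, M1=3993/787, M2=-8102/787, M3=17600/787, M4=-25649/787, M5=0
seg 0: a=3, c=M0/2=0, d=(M1−M0)/(6·3)=1331/4722, b=Δ0−h0·(2M0+M1)/6=-22997/4722
seg 1: a=-4, c=M1/2=3993/1574, d=(M2−M1)/(6·3)=-12095/14166, b=Δ1−h1·(2M1+M2)/6=6470/2361
seg 2: a=4, c=M2/2=-4051/787, d=(M3−M2)/(6·2)=12851/4722, b=Δ2−h2·(2M2+M3)/6=-24041/4722
seg 3: a=-5, c=M3/2=8800/787, d=(M4−M3)/(6·1)=-43249/4722, b=Δ3−h3·(2M3+M4)/6=32947/4722
seg 4: a=4, c=M4/2=-25649/1574, d=(M5−M4)/(6·1)=25649/4722, b=Δ4−h4·(2M4+M5)/6=4400/2361
t_q=21/4 → seg 1, τ=9/4; S=-4+6470/2361·τ+3993/1574·τ²+-12095/14166·τ³=532213/100736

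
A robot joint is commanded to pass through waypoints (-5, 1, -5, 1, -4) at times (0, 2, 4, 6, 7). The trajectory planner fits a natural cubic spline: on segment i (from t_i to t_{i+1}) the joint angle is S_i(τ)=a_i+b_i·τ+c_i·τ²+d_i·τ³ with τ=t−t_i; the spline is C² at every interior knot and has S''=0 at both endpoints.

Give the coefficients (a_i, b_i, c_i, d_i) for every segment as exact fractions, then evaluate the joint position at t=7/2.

Δ: Δ0=3, Δ1=-3, Δ2=3, Δ3=-5
row 1: diag=8, rhs=-36; c'=1/4, d'=-9/2
row 2: denom=8−2·1/4=15/2; d'=(36−2·-9/2)/(15/2)=6
row 3: denom=6−2·4/15=82/15; d'=(-48−2·6)/(82/15)=-450/41
back: M3=-450/41
back: M2=6−4/15·-450/41=366/41
back: M1=-9/2−1/4·366/41=-276/41
M: M0=0, M1=-276/41, M2=366/41, M3=-450/41, M4=0
seg 0: a=-5, c=M0/2=0, d=(M1−M0)/(6·2)=-23/41, b=Δ0−h0·(2M0+M1)/6=215/41
seg 1: a=1, c=M1/2=-138/41, d=(M2−M1)/(6·2)=107/82, b=Δ1−h1·(2M1+M2)/6=-61/41
seg 2: a=-5, c=M2/2=183/41, d=(M3−M2)/(6·2)=-68/41, b=Δ2−h2·(2M2+M3)/6=29/41
seg 3: a=1, c=M3/2=-225/41, d=(M4−M3)/(6·1)=75/41, b=Δ3−h3·(2M3+M4)/6=-55/41
t_q=7/2 → seg 1, τ=3/2; S=1+-61/41·τ+-138/41·τ²+107/82·τ³=-2887/656

  seg 0: a=-5 b=215/41 c=0 d=-23/41
  seg 1: a=1 b=-61/41 c=-138/41 d=107/82
  seg 2: a=-5 b=29/41 c=183/41 d=-68/41
  seg 3: a=1 b=-55/41 c=-225/41 d=75/41
S(7/2) = -2887/656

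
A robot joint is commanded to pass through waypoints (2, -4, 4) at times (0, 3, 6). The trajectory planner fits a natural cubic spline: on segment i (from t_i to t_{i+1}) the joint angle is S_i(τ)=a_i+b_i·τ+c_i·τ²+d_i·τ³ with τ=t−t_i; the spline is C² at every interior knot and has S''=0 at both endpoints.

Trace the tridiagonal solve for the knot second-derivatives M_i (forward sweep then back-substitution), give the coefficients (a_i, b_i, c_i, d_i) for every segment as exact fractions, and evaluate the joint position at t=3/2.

  seg 0: a=2 b=-19/6 c=0 d=7/54
  seg 1: a=-4 b=1/3 c=7/6 d=-7/54
S(3/2) = -37/16

Δ: Δ0=-2, Δ1=8/3
row 1: diag=12, rhs=28; c'=1/4, d'=7/3
back: M1=7/3
M: M0=0, M1=7/3, M2=0
seg 0: a=2, c=M0/2=0, d=(M1−M0)/(6·3)=7/54, b=Δ0−h0·(2M0+M1)/6=-19/6
seg 1: a=-4, c=M1/2=7/6, d=(M2−M1)/(6·3)=-7/54, b=Δ1−h1·(2M1+M2)/6=1/3
t_q=3/2 → seg 0, τ=3/2; S=2+-19/6·τ+0·τ²+7/54·τ³=-37/16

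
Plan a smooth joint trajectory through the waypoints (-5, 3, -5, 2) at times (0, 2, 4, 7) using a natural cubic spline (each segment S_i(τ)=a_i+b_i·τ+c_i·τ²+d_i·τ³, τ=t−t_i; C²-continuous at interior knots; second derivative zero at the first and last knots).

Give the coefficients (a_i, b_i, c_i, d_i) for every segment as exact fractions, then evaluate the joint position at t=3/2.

Δ: Δ0=4, Δ1=-4, Δ2=7/3
row 1: diag=8, rhs=-48; c'=1/4, d'=-6
row 2: denom=10−2·1/4=19/2; d'=(38−2·-6)/(19/2)=100/19
back: M2=100/19
back: M1=-6−1/4·100/19=-139/19
M: M0=0, M1=-139/19, M2=100/19, M3=0
seg 0: a=-5, c=M0/2=0, d=(M1−M0)/(6·2)=-139/228, b=Δ0−h0·(2M0+M1)/6=367/57
seg 1: a=3, c=M1/2=-139/38, d=(M2−M1)/(6·2)=239/228, b=Δ1−h1·(2M1+M2)/6=-50/57
seg 2: a=-5, c=M2/2=50/19, d=(M3−M2)/(6·3)=-50/171, b=Δ2−h2·(2M2+M3)/6=-167/57
t_q=3/2 → seg 0, τ=3/2; S=-5+367/57·τ+0·τ²+-139/228·τ³=1581/608

  seg 0: a=-5 b=367/57 c=0 d=-139/228
  seg 1: a=3 b=-50/57 c=-139/38 d=239/228
  seg 2: a=-5 b=-167/57 c=50/19 d=-50/171
S(3/2) = 1581/608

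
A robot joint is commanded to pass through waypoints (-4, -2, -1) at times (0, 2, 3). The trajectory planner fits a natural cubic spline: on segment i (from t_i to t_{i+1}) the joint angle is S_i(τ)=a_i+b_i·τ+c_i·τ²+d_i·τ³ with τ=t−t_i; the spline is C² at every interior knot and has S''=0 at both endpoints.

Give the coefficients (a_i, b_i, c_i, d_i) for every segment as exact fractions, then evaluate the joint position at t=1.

  seg 0: a=-4 b=1 c=0 d=0
  seg 1: a=-2 b=1 c=0 d=0
S(1) = -3

Δ: Δ0=1, Δ1=1
row 1: diag=6, rhs=0; c'=1/6, d'=0
back: M1=0
M: M0=0, M1=0, M2=0
seg 0: a=-4, c=M0/2=0, d=(M1−M0)/(6·2)=0, b=Δ0−h0·(2M0+M1)/6=1
seg 1: a=-2, c=M1/2=0, d=(M2−M1)/(6·1)=0, b=Δ1−h1·(2M1+M2)/6=1
t_q=1 → seg 0, τ=1; S=-4+1·τ+0·τ²+0·τ³=-3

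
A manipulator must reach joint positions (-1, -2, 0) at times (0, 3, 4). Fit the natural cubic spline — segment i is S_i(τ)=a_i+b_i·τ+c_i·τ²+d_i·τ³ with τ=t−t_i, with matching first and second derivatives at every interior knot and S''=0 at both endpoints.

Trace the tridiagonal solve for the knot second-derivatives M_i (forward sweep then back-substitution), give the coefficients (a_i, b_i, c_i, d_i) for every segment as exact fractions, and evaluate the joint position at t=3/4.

Δ: Δ0=-1/3, Δ1=2
row 1: diag=8, rhs=14; c'=1/8, d'=7/4
back: M1=7/4
M: M0=0, M1=7/4, M2=0
seg 0: a=-1, c=M0/2=0, d=(M1−M0)/(6·3)=7/72, b=Δ0−h0·(2M0+M1)/6=-29/24
seg 1: a=-2, c=M1/2=7/8, d=(M2−M1)/(6·1)=-7/24, b=Δ1−h1·(2M1+M2)/6=17/12
t_q=3/4 → seg 0, τ=3/4; S=-1+-29/24·τ+0·τ²+7/72·τ³=-955/512

  seg 0: a=-1 b=-29/24 c=0 d=7/72
  seg 1: a=-2 b=17/12 c=7/8 d=-7/24
S(3/4) = -955/512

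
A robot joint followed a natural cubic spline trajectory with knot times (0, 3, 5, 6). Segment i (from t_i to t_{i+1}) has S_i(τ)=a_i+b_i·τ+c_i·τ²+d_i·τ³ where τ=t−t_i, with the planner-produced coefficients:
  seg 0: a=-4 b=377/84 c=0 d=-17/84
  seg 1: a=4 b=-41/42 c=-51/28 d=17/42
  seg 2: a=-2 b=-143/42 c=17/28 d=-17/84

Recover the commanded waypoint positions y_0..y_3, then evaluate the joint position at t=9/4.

y_0=-4 y_1=4 y_2=-2 y_3=-5
S(9/4) = 971/256

y_0 = S_0(0) = a_0 = -4
y_1 = S_1(0) = a_1 = 4
y_2 = S_2(0) = a_2 = -2
y_3 = S_2(1) = -5
t_q=9/4 is in segment 0 (τ=9/4); S_0(τ)=971/256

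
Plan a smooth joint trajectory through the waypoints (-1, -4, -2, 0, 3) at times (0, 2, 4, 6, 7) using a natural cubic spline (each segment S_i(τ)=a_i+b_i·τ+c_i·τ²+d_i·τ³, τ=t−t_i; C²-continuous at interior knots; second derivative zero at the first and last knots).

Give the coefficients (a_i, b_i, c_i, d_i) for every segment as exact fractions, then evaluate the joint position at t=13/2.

  seg 0: a=-1 b=-91/41 c=0 d=59/328
  seg 1: a=-4 b=-5/82 c=177/164 d=-45/164
  seg 2: a=-2 b=79/82 c=-93/164 d=12/41
  seg 3: a=0 b=181/82 c=195/164 d=-65/164
S(13/2) = 1773/1312

Δ: Δ0=-3/2, Δ1=1, Δ2=1, Δ3=3
row 1: diag=8, rhs=15; c'=1/4, d'=15/8
row 2: denom=8−2·1/4=15/2; d'=(0−2·15/8)/(15/2)=-1/2
row 3: denom=6−2·4/15=82/15; d'=(12−2·-1/2)/(82/15)=195/82
back: M3=195/82
back: M2=-1/2−4/15·195/82=-93/82
back: M1=15/8−1/4·-93/82=177/82
M: M0=0, M1=177/82, M2=-93/82, M3=195/82, M4=0
seg 0: a=-1, c=M0/2=0, d=(M1−M0)/(6·2)=59/328, b=Δ0−h0·(2M0+M1)/6=-91/41
seg 1: a=-4, c=M1/2=177/164, d=(M2−M1)/(6·2)=-45/164, b=Δ1−h1·(2M1+M2)/6=-5/82
seg 2: a=-2, c=M2/2=-93/164, d=(M3−M2)/(6·2)=12/41, b=Δ2−h2·(2M2+M3)/6=79/82
seg 3: a=0, c=M3/2=195/164, d=(M4−M3)/(6·1)=-65/164, b=Δ3−h3·(2M3+M4)/6=181/82
t_q=13/2 → seg 3, τ=1/2; S=0+181/82·τ+195/164·τ²+-65/164·τ³=1773/1312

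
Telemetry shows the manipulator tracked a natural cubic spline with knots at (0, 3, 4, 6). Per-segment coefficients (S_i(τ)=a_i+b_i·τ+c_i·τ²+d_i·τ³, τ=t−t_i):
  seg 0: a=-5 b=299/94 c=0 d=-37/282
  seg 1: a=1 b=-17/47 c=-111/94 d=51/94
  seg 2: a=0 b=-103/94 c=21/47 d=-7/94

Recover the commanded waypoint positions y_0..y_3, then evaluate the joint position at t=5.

y_0 = S_0(0) = a_0 = -5
y_1 = S_1(0) = a_1 = 1
y_2 = S_2(0) = a_2 = 0
y_3 = S_2(2) = -1
t_q=5 is in segment 2 (τ=1); S_2(τ)=-34/47

y_0=-5 y_1=1 y_2=0 y_3=-1
S(5) = -34/47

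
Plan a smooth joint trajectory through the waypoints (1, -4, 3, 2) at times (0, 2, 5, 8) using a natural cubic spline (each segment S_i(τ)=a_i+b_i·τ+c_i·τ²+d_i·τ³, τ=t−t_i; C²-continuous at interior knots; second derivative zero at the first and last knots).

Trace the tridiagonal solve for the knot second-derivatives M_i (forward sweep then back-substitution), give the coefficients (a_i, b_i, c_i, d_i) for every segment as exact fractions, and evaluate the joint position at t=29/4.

Δ: Δ0=-5/2, Δ1=7/3, Δ2=-1/3
row 1: diag=10, rhs=29; c'=3/10, d'=29/10
row 2: denom=12−3·3/10=111/10; d'=(-16−3·29/10)/(111/10)=-247/111
back: M2=-247/111
back: M1=29/10−3/10·-247/111=132/37
M: M0=0, M1=132/37, M2=-247/111, M3=0
seg 0: a=1, c=M0/2=0, d=(M1−M0)/(6·2)=11/37, b=Δ0−h0·(2M0+M1)/6=-273/74
seg 1: a=-4, c=M1/2=66/37, d=(M2−M1)/(6·3)=-643/1998, b=Δ1−h1·(2M1+M2)/6=-9/74
seg 2: a=3, c=M2/2=-247/222, d=(M3−M2)/(6·3)=247/1998, b=Δ2−h2·(2M2+M3)/6=70/37
t_q=29/4 → seg 2, τ=9/4; S=3+70/37·τ+-247/222·τ²+247/1998·τ³=14361/4736

  seg 0: a=1 b=-273/74 c=0 d=11/37
  seg 1: a=-4 b=-9/74 c=66/37 d=-643/1998
  seg 2: a=3 b=70/37 c=-247/222 d=247/1998
S(29/4) = 14361/4736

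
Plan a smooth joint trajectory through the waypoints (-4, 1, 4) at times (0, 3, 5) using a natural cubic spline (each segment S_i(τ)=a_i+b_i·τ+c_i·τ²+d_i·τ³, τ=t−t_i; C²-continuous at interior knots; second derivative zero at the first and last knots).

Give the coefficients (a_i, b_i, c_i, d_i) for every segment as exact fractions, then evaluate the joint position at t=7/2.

  seg 0: a=-4 b=103/60 c=0 d=-1/180
  seg 1: a=1 b=47/30 c=-1/20 d=1/120
S(7/2) = 567/320

Δ: Δ0=5/3, Δ1=3/2
row 1: diag=10, rhs=-1; c'=1/5, d'=-1/10
back: M1=-1/10
M: M0=0, M1=-1/10, M2=0
seg 0: a=-4, c=M0/2=0, d=(M1−M0)/(6·3)=-1/180, b=Δ0−h0·(2M0+M1)/6=103/60
seg 1: a=1, c=M1/2=-1/20, d=(M2−M1)/(6·2)=1/120, b=Δ1−h1·(2M1+M2)/6=47/30
t_q=7/2 → seg 1, τ=1/2; S=1+47/30·τ+-1/20·τ²+1/120·τ³=567/320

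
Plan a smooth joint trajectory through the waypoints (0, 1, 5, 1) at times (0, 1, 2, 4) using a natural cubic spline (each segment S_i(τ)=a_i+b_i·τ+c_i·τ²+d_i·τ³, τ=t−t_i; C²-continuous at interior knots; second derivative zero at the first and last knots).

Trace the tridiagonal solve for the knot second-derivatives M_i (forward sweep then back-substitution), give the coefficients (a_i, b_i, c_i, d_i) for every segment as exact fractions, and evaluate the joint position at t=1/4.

  seg 0: a=0 b=-1/23 c=0 d=24/23
  seg 1: a=1 b=71/23 c=72/23 d=-51/23
  seg 2: a=5 b=62/23 c=-81/23 d=27/46
S(1/4) = 1/184

Δ: Δ0=1, Δ1=4, Δ2=-2
row 1: diag=4, rhs=18; c'=1/4, d'=9/2
row 2: denom=6−1·1/4=23/4; d'=(-36−1·9/2)/(23/4)=-162/23
back: M2=-162/23
back: M1=9/2−1/4·-162/23=144/23
M: M0=0, M1=144/23, M2=-162/23, M3=0
seg 0: a=0, c=M0/2=0, d=(M1−M0)/(6·1)=24/23, b=Δ0−h0·(2M0+M1)/6=-1/23
seg 1: a=1, c=M1/2=72/23, d=(M2−M1)/(6·1)=-51/23, b=Δ1−h1·(2M1+M2)/6=71/23
seg 2: a=5, c=M2/2=-81/23, d=(M3−M2)/(6·2)=27/46, b=Δ2−h2·(2M2+M3)/6=62/23
t_q=1/4 → seg 0, τ=1/4; S=0+-1/23·τ+0·τ²+24/23·τ³=1/184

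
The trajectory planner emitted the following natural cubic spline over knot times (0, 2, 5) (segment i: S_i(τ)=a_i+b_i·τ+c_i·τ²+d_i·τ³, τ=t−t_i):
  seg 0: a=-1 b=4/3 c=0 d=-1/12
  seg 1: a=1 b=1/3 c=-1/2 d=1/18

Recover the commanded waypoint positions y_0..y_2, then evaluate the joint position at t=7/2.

y_0=-1 y_1=1 y_2=-1
S(7/2) = 9/16

y_0 = S_0(0) = a_0 = -1
y_1 = S_1(0) = a_1 = 1
y_2 = S_1(3) = -1
t_q=7/2 is in segment 1 (τ=3/2); S_1(τ)=9/16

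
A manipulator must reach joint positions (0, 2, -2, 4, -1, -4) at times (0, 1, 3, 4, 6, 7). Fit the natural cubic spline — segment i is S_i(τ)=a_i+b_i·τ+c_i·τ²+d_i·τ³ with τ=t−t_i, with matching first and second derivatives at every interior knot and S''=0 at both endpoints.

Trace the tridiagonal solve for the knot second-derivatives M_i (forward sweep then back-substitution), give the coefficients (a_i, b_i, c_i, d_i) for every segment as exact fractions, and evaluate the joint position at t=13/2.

Δ: Δ0=2, Δ1=-2, Δ2=6, Δ3=-5/2, Δ4=-3
row 1: diag=6, rhs=-24; c'=1/3, d'=-4
row 2: denom=6−2·1/3=16/3; d'=(48−2·-4)/(16/3)=21/2
row 3: denom=6−1·3/16=93/16; d'=(-51−1·21/2)/(93/16)=-328/31
row 4: denom=6−2·32/93=494/93; d'=(-3−2·-328/31)/(494/93)=1689/494
back: M4=1689/494
back: M3=-328/31−32/93·1689/494=-2904/247
back: M2=21/2−3/16·-2904/247=3138/247
back: M1=-4−1/3·3138/247=-2034/247
M: M0=0, M1=-2034/247, M2=3138/247, M3=-2904/247, M4=1689/494, M5=0
seg 0: a=0, c=M0/2=0, d=(M1−M0)/(6·1)=-339/247, b=Δ0−h0·(2M0+M1)/6=833/247
seg 1: a=2, c=M1/2=-1017/247, d=(M2−M1)/(6·2)=431/247, b=Δ1−h1·(2M1+M2)/6=-184/247
seg 2: a=-2, c=M2/2=1569/247, d=(M3−M2)/(6·1)=-53/13, b=Δ2−h2·(2M2+M3)/6=920/247
seg 3: a=4, c=M3/2=-1452/247, d=(M4−M3)/(6·2)=2499/1976, b=Δ3−h3·(2M3+M4)/6=1037/247
seg 4: a=-1, c=M4/2=1689/988, d=(M5−M4)/(6·1)=-563/988, b=Δ4−h4·(2M4+M5)/6=-2045/494
t_q=13/2 → seg 4, τ=1/2; S=-1+-2045/494·τ+1689/988·τ²+-563/988·τ³=-21449/7904

  seg 0: a=0 b=833/247 c=0 d=-339/247
  seg 1: a=2 b=-184/247 c=-1017/247 d=431/247
  seg 2: a=-2 b=920/247 c=1569/247 d=-53/13
  seg 3: a=4 b=1037/247 c=-1452/247 d=2499/1976
  seg 4: a=-1 b=-2045/494 c=1689/988 d=-563/988
S(13/2) = -21449/7904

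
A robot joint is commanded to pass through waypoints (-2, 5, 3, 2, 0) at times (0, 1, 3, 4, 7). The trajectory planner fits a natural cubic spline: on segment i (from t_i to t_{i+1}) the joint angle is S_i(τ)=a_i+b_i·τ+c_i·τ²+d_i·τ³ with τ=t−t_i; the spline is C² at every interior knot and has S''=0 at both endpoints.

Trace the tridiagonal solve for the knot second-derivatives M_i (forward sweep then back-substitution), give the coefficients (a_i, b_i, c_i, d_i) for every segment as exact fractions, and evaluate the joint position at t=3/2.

  seg 0: a=-2 b=3188/375 c=0 d=-563/375
  seg 1: a=5 b=1499/375 c=-563/125 d=376/375
  seg 2: a=3 b=-149/75 c=189/125 d=-197/375
  seg 3: a=2 b=-202/375 c=-8/125 d=8/1125
S(3/2) = 2999/500

Δ: Δ0=7, Δ1=-1, Δ2=-1, Δ3=-2/3
row 1: diag=6, rhs=-48; c'=1/3, d'=-8
row 2: denom=6−2·1/3=16/3; d'=(0−2·-8)/(16/3)=3
row 3: denom=8−1·3/16=125/16; d'=(2−1·3)/(125/16)=-16/125
back: M3=-16/125
back: M2=3−3/16·-16/125=378/125
back: M1=-8−1/3·378/125=-1126/125
M: M0=0, M1=-1126/125, M2=378/125, M3=-16/125, M4=0
seg 0: a=-2, c=M0/2=0, d=(M1−M0)/(6·1)=-563/375, b=Δ0−h0·(2M0+M1)/6=3188/375
seg 1: a=5, c=M1/2=-563/125, d=(M2−M1)/(6·2)=376/375, b=Δ1−h1·(2M1+M2)/6=1499/375
seg 2: a=3, c=M2/2=189/125, d=(M3−M2)/(6·1)=-197/375, b=Δ2−h2·(2M2+M3)/6=-149/75
seg 3: a=2, c=M3/2=-8/125, d=(M4−M3)/(6·3)=8/1125, b=Δ3−h3·(2M3+M4)/6=-202/375
t_q=3/2 → seg 1, τ=1/2; S=5+1499/375·τ+-563/125·τ²+376/375·τ³=2999/500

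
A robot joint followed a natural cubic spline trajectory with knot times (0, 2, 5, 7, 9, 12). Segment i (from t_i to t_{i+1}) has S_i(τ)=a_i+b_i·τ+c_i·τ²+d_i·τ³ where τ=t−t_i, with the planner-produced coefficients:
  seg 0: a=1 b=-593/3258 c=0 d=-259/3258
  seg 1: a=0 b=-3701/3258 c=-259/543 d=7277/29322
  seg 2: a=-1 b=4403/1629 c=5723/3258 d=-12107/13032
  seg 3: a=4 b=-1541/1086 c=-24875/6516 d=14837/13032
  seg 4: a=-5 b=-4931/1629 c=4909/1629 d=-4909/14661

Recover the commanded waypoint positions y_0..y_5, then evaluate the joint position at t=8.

y_0=1 y_1=0 y_2=-1 y_3=4 y_4=-5 y_5=4
S(8) = -1277/13032

y_0 = S_0(0) = a_0 = 1
y_1 = S_1(0) = a_1 = 0
y_2 = S_2(0) = a_2 = -1
y_3 = S_3(0) = a_3 = 4
y_4 = S_4(0) = a_4 = -5
y_5 = S_4(3) = 4
t_q=8 is in segment 3 (τ=1); S_3(τ)=-1277/13032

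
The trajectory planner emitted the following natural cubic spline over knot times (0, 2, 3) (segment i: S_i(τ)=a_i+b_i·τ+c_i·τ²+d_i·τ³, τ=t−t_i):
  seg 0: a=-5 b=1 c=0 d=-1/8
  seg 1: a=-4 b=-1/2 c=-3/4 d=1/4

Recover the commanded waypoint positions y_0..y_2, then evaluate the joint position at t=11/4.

y_0=-5 y_1=-4 y_2=-5
S(11/4) = -1201/256

y_0 = S_0(0) = a_0 = -5
y_1 = S_1(0) = a_1 = -4
y_2 = S_1(1) = -5
t_q=11/4 is in segment 1 (τ=3/4); S_1(τ)=-1201/256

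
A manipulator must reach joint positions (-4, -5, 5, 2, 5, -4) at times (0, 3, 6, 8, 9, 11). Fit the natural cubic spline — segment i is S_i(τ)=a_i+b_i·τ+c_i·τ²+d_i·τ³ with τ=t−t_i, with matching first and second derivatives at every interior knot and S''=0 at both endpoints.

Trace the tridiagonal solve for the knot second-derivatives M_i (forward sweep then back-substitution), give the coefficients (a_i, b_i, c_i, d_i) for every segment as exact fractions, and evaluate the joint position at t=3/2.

Δ: Δ0=-1/3, Δ1=10/3, Δ2=-3/2, Δ3=3, Δ4=-9/2
row 1: diag=12, rhs=22; c'=1/4, d'=11/6
row 2: denom=10−3·1/4=37/4; d'=(-29−3·11/6)/(37/4)=-138/37
row 3: denom=6−2·8/37=206/37; d'=(27−2·-138/37)/(206/37)=1275/206
row 4: denom=6−1·37/206=1199/206; d'=(-45−1·1275/206)/(1199/206)=-10545/1199
back: M4=-10545/1199
back: M3=1275/206−37/206·-10545/1199=9315/1199
back: M2=-138/37−8/37·9315/1199=-6486/1199
back: M1=11/6−1/4·-6486/1199=11459/3597
M: M0=0, M1=11459/3597, M2=-6486/1199, M3=9315/1199, M4=-10545/1199, M5=0
seg 0: a=-4, c=M0/2=0, d=(M1−M0)/(6·3)=11459/64746, b=Δ0−h0·(2M0+M1)/6=-4619/2398
seg 1: a=-5, c=M1/2=11459/7194, d=(M2−M1)/(6·3)=-30917/64746, b=Δ1−h1·(2M1+M2)/6=3420/1199
seg 2: a=5, c=M2/2=-3243/1199, d=(M3−M2)/(6·2)=5267/4796, b=Δ2−h2·(2M2+M3)/6=-1159/2398
seg 3: a=2, c=M3/2=9315/2398, d=(M4−M3)/(6·1)=-3310/1199, b=Δ3−h3·(2M3+M4)/6=409/218
seg 4: a=5, c=M4/2=-10545/2398, d=(M5−M4)/(6·2)=3515/4796, b=Δ4−h4·(2M4+M5)/6=3269/2398
t_q=3/2 → seg 0, τ=3/2; S=-4+-4619/2398·τ+0·τ²+11459/64746·τ³=-120705/19184

  seg 0: a=-4 b=-4619/2398 c=0 d=11459/64746
  seg 1: a=-5 b=3420/1199 c=11459/7194 d=-30917/64746
  seg 2: a=5 b=-1159/2398 c=-3243/1199 d=5267/4796
  seg 3: a=2 b=409/218 c=9315/2398 d=-3310/1199
  seg 4: a=5 b=3269/2398 c=-10545/2398 d=3515/4796
S(3/2) = -120705/19184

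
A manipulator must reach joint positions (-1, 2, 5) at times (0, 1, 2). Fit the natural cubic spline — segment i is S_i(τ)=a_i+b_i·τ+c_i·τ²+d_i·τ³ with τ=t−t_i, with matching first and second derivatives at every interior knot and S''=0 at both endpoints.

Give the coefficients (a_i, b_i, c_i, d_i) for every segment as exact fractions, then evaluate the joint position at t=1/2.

  seg 0: a=-1 b=3 c=0 d=0
  seg 1: a=2 b=3 c=0 d=0
S(1/2) = 1/2

Δ: Δ0=3, Δ1=3
row 1: diag=4, rhs=0; c'=1/4, d'=0
back: M1=0
M: M0=0, M1=0, M2=0
seg 0: a=-1, c=M0/2=0, d=(M1−M0)/(6·1)=0, b=Δ0−h0·(2M0+M1)/6=3
seg 1: a=2, c=M1/2=0, d=(M2−M1)/(6·1)=0, b=Δ1−h1·(2M1+M2)/6=3
t_q=1/2 → seg 0, τ=1/2; S=-1+3·τ+0·τ²+0·τ³=1/2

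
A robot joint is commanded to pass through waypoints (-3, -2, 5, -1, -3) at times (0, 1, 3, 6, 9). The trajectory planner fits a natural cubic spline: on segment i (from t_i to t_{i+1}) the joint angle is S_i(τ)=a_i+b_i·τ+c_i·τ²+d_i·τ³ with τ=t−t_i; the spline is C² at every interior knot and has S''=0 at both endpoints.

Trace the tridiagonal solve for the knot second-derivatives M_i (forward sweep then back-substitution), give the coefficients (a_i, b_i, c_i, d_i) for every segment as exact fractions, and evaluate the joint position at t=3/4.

Δ: Δ0=1, Δ1=7/2, Δ2=-2, Δ3=-2/3
row 1: diag=6, rhs=15; c'=1/3, d'=5/2
row 2: denom=10−2·1/3=28/3; d'=(-33−2·5/2)/(28/3)=-57/14
row 3: denom=12−3·9/28=309/28; d'=(8−3·-57/14)/(309/28)=566/309
back: M3=566/309
back: M2=-57/14−9/28·566/309=-480/103
back: M1=5/2−1/3·-480/103=835/206
M: M0=0, M1=835/206, M2=-480/103, M3=566/309, M4=0
seg 0: a=-3, c=M0/2=0, d=(M1−M0)/(6·1)=835/1236, b=Δ0−h0·(2M0+M1)/6=401/1236
seg 1: a=-2, c=M1/2=835/412, d=(M2−M1)/(6·2)=-1795/2472, b=Δ1−h1·(2M1+M2)/6=1453/618
seg 2: a=5, c=M2/2=-240/103, d=(M3−M2)/(6·3)=1003/2781, b=Δ2−h2·(2M2+M3)/6=539/309
seg 3: a=-1, c=M3/2=283/309, d=(M4−M3)/(6·3)=-283/2781, b=Δ3−h3·(2M3+M4)/6=-772/309
t_q=3/4 → seg 0, τ=3/4; S=-3+401/1236·τ+0·τ²+835/1236·τ³=-65173/26368

  seg 0: a=-3 b=401/1236 c=0 d=835/1236
  seg 1: a=-2 b=1453/618 c=835/412 d=-1795/2472
  seg 2: a=5 b=539/309 c=-240/103 d=1003/2781
  seg 3: a=-1 b=-772/309 c=283/309 d=-283/2781
S(3/4) = -65173/26368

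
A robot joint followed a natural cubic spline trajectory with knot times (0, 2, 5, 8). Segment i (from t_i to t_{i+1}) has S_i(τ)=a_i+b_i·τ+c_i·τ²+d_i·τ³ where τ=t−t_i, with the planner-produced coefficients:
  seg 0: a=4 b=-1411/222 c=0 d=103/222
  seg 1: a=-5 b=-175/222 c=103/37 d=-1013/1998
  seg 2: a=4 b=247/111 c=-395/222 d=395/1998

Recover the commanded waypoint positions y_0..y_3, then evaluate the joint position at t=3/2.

y_0=4 y_1=-5 y_2=4 y_3=0
S(3/2) = -2349/592

y_0 = S_0(0) = a_0 = 4
y_1 = S_1(0) = a_1 = -5
y_2 = S_2(0) = a_2 = 4
y_3 = S_2(3) = 0
t_q=3/2 is in segment 0 (τ=3/2); S_0(τ)=-2349/592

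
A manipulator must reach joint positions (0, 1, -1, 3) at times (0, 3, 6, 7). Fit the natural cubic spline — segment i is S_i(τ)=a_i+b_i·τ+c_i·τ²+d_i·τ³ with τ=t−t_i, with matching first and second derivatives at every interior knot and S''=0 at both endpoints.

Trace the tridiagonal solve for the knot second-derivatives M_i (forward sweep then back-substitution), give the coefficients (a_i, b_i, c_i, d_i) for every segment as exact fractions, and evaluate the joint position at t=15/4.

  seg 0: a=0 b=95/87 c=0 d=-22/261
  seg 1: a=1 b=-103/87 c=-22/29 d=9/29
  seg 2: a=-1 b=230/87 c=59/29 d=-59/87
S(15/4) = -341/1856

Δ: Δ0=1/3, Δ1=-2/3, Δ2=4
row 1: diag=12, rhs=-6; c'=1/4, d'=-1/2
row 2: denom=8−3·1/4=29/4; d'=(28−3·-1/2)/(29/4)=118/29
back: M2=118/29
back: M1=-1/2−1/4·118/29=-44/29
M: M0=0, M1=-44/29, M2=118/29, M3=0
seg 0: a=0, c=M0/2=0, d=(M1−M0)/(6·3)=-22/261, b=Δ0−h0·(2M0+M1)/6=95/87
seg 1: a=1, c=M1/2=-22/29, d=(M2−M1)/(6·3)=9/29, b=Δ1−h1·(2M1+M2)/6=-103/87
seg 2: a=-1, c=M2/2=59/29, d=(M3−M2)/(6·1)=-59/87, b=Δ2−h2·(2M2+M3)/6=230/87
t_q=15/4 → seg 1, τ=3/4; S=1+-103/87·τ+-22/29·τ²+9/29·τ³=-341/1856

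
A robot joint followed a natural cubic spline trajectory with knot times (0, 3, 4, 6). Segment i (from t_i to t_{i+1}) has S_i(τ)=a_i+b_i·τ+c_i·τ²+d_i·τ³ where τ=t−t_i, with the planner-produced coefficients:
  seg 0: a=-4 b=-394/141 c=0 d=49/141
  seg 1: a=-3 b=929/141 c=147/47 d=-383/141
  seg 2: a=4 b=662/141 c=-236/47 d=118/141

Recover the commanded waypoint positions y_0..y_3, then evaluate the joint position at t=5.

y_0=-4 y_1=-3 y_2=4 y_3=0
S(5) = 212/47

y_0 = S_0(0) = a_0 = -4
y_1 = S_1(0) = a_1 = -3
y_2 = S_2(0) = a_2 = 4
y_3 = S_2(2) = 0
t_q=5 is in segment 2 (τ=1); S_2(τ)=212/47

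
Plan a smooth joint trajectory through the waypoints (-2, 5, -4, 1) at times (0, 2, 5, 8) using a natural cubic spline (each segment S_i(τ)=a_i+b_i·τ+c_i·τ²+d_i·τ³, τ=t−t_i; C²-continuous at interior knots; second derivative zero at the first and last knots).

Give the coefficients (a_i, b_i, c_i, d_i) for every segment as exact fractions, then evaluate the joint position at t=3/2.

  seg 0: a=-2 b=1145/222 c=0 d=-46/111
  seg 1: a=5 b=41/222 c=-92/37 d=949/1998
  seg 2: a=-4 b=-212/111 c=397/222 d=-397/1998
S(3/2) = 321/74

Δ: Δ0=7/2, Δ1=-3, Δ2=5/3
row 1: diag=10, rhs=-39; c'=3/10, d'=-39/10
row 2: denom=12−3·3/10=111/10; d'=(28−3·-39/10)/(111/10)=397/111
back: M2=397/111
back: M1=-39/10−3/10·397/111=-184/37
M: M0=0, M1=-184/37, M2=397/111, M3=0
seg 0: a=-2, c=M0/2=0, d=(M1−M0)/(6·2)=-46/111, b=Δ0−h0·(2M0+M1)/6=1145/222
seg 1: a=5, c=M1/2=-92/37, d=(M2−M1)/(6·3)=949/1998, b=Δ1−h1·(2M1+M2)/6=41/222
seg 2: a=-4, c=M2/2=397/222, d=(M3−M2)/(6·3)=-397/1998, b=Δ2−h2·(2M2+M3)/6=-212/111
t_q=3/2 → seg 0, τ=3/2; S=-2+1145/222·τ+0·τ²+-46/111·τ³=321/74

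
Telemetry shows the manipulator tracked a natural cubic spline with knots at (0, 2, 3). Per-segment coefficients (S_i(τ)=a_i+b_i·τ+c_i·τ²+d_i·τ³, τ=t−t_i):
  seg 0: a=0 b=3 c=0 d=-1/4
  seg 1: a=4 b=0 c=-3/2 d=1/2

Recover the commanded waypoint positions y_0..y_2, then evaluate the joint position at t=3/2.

y_0 = S_0(0) = a_0 = 0
y_1 = S_1(0) = a_1 = 4
y_2 = S_1(1) = 3
t_q=3/2 is in segment 0 (τ=3/2); S_0(τ)=117/32

y_0=0 y_1=4 y_2=3
S(3/2) = 117/32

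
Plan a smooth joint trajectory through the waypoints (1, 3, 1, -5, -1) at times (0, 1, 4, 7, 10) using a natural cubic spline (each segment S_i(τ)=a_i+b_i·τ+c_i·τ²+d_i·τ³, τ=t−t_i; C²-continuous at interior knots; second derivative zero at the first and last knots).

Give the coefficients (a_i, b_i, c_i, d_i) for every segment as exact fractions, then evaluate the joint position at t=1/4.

  seg 0: a=1 b=371/162 c=0 d=-47/162
  seg 1: a=3 b=115/81 c=-47/54 d=85/1458
  seg 2: a=1 b=-361/162 c=-28/81 d=205/1458
  seg 3: a=-5 b=-41/81 c=149/162 d=-149/1458
S(1/4) = 5419/3456

Δ: Δ0=2, Δ1=-2/3, Δ2=-2, Δ3=4/3
row 1: diag=8, rhs=-16; c'=3/8, d'=-2
row 2: denom=12−3·3/8=87/8; d'=(-8−3·-2)/(87/8)=-16/87
row 3: denom=12−3·8/29=324/29; d'=(20−3·-16/87)/(324/29)=149/81
back: M3=149/81
back: M2=-16/87−8/29·149/81=-56/81
back: M1=-2−3/8·-56/81=-47/27
M: M0=0, M1=-47/27, M2=-56/81, M3=149/81, M4=0
seg 0: a=1, c=M0/2=0, d=(M1−M0)/(6·1)=-47/162, b=Δ0−h0·(2M0+M1)/6=371/162
seg 1: a=3, c=M1/2=-47/54, d=(M2−M1)/(6·3)=85/1458, b=Δ1−h1·(2M1+M2)/6=115/81
seg 2: a=1, c=M2/2=-28/81, d=(M3−M2)/(6·3)=205/1458, b=Δ2−h2·(2M2+M3)/6=-361/162
seg 3: a=-5, c=M3/2=149/162, d=(M4−M3)/(6·3)=-149/1458, b=Δ3−h3·(2M3+M4)/6=-41/81
t_q=1/4 → seg 0, τ=1/4; S=1+371/162·τ+0·τ²+-47/162·τ³=5419/3456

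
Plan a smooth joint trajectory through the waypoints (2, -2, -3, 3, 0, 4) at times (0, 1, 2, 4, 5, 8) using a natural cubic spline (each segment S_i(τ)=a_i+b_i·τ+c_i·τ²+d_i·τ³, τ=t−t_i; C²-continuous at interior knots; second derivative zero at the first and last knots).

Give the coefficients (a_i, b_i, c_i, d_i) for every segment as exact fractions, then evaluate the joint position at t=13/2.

Δ: Δ0=-4, Δ1=-1, Δ2=3, Δ3=-3, Δ4=4/3
row 1: diag=4, rhs=18; c'=1/4, d'=9/2
row 2: denom=6−1·1/4=23/4; d'=(24−1·9/2)/(23/4)=78/23
row 3: denom=6−2·8/23=122/23; d'=(-36−2·78/23)/(122/23)=-492/61
row 4: denom=8−1·23/122=953/122; d'=(26−1·-492/61)/(953/122)=4156/953
back: M4=4156/953
back: M3=-492/61−23/122·4156/953=-8470/953
back: M2=78/23−8/23·-8470/953=6178/953
back: M1=9/2−1/4·6178/953=2744/953
M: M0=0, M1=2744/953, M2=6178/953, M3=-8470/953, M4=4156/953, M5=0
seg 0: a=2, c=M0/2=0, d=(M1−M0)/(6·1)=1372/2859, b=Δ0−h0·(2M0+M1)/6=-12808/2859
seg 1: a=-2, c=M1/2=1372/953, d=(M2−M1)/(6·1)=1717/2859, b=Δ1−h1·(2M1+M2)/6=-8692/2859
seg 2: a=-3, c=M2/2=3089/953, d=(M3−M2)/(6·2)=-3662/2859, b=Δ2−h2·(2M2+M3)/6=4691/2859
seg 3: a=3, c=M3/2=-4235/953, d=(M4−M3)/(6·1)=6313/2859, b=Δ3−h3·(2M3+M4)/6=-2185/2859
seg 4: a=0, c=M4/2=2078/953, d=(M5−M4)/(6·3)=-2078/8577, b=Δ4−h4·(2M4+M5)/6=-8656/2859
t_q=13/2 → seg 4, τ=3/2; S=0+-8656/2859·τ+2078/953·τ²+-2078/8577·τ³=-1727/3812

  seg 0: a=2 b=-12808/2859 c=0 d=1372/2859
  seg 1: a=-2 b=-8692/2859 c=1372/953 d=1717/2859
  seg 2: a=-3 b=4691/2859 c=3089/953 d=-3662/2859
  seg 3: a=3 b=-2185/2859 c=-4235/953 d=6313/2859
  seg 4: a=0 b=-8656/2859 c=2078/953 d=-2078/8577
S(13/2) = -1727/3812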